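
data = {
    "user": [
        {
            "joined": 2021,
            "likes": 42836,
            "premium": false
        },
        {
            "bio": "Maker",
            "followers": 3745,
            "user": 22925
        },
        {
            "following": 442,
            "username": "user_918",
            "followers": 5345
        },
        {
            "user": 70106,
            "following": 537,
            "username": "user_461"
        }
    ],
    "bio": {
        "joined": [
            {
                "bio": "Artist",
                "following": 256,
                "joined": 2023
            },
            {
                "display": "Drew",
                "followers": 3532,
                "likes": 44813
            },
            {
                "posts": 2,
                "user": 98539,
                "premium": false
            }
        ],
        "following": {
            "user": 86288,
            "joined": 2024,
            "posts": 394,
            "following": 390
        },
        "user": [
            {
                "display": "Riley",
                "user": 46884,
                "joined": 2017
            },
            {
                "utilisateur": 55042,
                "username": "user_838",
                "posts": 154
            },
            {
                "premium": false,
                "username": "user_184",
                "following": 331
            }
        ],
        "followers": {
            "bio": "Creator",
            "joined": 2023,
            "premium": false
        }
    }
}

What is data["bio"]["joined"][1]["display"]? "Drew"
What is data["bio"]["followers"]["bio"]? "Creator"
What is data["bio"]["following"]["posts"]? 394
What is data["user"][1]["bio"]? "Maker"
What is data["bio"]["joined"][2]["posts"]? 2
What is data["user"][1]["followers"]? 3745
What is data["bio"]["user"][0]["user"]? 46884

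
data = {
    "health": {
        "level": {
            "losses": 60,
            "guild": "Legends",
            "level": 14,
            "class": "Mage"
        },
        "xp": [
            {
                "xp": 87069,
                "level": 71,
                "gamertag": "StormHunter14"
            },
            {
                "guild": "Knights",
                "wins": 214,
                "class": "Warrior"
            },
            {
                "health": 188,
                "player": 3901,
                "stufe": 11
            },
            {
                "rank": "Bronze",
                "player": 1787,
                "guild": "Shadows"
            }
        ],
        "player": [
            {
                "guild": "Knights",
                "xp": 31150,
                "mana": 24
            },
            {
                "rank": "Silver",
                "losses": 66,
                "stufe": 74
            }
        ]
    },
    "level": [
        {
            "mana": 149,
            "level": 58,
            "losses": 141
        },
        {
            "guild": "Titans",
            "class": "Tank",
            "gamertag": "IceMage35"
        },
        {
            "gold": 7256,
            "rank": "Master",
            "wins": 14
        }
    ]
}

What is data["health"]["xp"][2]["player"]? 3901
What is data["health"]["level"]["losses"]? 60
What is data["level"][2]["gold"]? 7256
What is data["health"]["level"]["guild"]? "Legends"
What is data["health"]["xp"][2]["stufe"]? 11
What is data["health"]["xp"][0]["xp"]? 87069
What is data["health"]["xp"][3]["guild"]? "Shadows"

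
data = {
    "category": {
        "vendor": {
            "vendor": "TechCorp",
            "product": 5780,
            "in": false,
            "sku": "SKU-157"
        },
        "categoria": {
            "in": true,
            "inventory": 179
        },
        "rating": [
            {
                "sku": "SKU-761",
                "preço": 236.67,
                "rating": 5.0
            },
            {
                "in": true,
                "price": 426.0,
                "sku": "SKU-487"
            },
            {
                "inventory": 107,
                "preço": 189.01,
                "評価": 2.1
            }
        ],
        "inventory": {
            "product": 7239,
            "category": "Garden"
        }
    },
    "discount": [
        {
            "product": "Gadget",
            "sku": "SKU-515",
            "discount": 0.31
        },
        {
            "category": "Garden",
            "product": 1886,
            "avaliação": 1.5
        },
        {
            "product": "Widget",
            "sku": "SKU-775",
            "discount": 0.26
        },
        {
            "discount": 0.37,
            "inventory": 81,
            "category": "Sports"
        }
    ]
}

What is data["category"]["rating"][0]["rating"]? 5.0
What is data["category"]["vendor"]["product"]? 5780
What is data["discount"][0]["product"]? "Gadget"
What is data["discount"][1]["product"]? 1886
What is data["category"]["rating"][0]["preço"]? 236.67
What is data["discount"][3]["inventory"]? 81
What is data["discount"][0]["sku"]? "SKU-515"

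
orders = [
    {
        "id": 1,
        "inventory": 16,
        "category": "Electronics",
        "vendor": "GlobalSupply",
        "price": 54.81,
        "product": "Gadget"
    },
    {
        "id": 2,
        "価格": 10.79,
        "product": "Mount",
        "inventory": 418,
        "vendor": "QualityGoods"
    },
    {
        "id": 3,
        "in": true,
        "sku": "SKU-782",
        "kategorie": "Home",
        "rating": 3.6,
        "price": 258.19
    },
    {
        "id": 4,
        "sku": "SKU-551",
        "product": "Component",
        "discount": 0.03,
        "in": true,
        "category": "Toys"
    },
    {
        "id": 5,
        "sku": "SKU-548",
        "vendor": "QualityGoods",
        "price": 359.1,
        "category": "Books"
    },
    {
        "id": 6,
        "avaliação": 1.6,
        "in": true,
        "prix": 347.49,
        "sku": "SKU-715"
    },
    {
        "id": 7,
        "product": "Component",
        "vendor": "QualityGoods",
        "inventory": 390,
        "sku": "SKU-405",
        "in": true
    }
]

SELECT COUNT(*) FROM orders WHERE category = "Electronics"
1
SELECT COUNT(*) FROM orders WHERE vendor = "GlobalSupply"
1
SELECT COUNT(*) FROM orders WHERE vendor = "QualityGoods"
3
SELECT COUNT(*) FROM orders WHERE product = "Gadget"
1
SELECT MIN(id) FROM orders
1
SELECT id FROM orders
[1, 2, 3, 4, 5, 6, 7]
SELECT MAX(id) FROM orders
7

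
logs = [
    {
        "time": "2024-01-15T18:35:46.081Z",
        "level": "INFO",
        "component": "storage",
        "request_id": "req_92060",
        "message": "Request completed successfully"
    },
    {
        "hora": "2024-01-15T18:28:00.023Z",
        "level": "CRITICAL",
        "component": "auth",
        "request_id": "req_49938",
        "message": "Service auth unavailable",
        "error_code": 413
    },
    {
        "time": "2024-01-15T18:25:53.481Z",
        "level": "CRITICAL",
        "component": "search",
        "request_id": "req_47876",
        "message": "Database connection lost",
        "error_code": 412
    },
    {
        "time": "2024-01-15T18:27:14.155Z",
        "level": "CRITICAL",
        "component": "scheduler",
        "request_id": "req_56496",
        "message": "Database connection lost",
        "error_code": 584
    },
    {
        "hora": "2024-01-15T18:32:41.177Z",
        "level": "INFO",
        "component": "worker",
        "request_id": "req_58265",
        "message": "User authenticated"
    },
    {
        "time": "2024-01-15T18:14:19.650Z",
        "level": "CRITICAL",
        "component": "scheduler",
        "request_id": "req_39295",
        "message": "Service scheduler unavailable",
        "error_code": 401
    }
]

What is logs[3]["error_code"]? 584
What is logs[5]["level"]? "CRITICAL"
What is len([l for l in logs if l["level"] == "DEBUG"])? 0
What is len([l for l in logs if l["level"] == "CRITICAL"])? 4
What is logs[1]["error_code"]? 413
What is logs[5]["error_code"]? 401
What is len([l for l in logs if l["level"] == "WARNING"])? 0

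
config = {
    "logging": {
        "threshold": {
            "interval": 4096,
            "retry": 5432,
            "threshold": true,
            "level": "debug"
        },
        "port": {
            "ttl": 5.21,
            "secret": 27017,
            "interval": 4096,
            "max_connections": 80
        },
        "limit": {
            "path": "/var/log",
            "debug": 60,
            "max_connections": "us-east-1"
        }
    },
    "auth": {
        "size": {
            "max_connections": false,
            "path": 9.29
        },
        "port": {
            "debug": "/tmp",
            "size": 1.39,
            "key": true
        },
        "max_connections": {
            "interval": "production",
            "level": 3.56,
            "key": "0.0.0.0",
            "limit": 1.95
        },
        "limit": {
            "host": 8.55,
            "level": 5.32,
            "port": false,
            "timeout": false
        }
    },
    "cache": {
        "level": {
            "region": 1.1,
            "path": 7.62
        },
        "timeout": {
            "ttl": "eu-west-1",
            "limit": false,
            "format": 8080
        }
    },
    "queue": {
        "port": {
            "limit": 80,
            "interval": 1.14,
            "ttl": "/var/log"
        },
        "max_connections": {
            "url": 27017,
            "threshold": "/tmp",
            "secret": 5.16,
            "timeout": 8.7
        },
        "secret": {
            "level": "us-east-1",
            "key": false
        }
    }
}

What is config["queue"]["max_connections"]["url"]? 27017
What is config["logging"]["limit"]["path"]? "/var/log"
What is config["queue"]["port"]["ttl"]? "/var/log"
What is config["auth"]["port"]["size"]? 1.39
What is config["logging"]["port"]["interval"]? 4096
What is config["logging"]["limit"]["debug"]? 60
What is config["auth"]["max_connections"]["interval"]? "production"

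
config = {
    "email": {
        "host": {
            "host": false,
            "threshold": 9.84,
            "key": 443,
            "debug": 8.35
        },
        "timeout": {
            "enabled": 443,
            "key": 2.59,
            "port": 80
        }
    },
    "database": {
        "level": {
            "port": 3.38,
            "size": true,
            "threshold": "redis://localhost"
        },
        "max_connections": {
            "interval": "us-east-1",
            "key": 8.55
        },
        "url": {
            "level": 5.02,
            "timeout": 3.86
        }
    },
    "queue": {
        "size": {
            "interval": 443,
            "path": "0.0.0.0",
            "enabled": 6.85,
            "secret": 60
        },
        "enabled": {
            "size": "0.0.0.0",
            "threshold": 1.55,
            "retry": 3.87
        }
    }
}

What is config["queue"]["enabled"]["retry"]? 3.87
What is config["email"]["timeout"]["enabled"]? 443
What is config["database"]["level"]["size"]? True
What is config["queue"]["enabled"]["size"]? "0.0.0.0"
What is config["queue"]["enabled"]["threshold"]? 1.55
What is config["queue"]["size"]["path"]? "0.0.0.0"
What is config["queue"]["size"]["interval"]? 443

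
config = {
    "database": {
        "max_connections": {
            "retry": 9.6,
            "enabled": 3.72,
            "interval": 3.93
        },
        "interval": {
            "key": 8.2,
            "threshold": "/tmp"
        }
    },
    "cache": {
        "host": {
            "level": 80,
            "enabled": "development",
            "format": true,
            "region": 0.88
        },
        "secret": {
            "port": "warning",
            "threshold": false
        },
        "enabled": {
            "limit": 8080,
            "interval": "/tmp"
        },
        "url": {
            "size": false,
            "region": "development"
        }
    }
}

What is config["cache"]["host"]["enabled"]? "development"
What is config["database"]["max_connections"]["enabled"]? 3.72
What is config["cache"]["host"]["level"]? 80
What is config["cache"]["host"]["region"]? 0.88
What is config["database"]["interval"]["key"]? 8.2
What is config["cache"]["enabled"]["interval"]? "/tmp"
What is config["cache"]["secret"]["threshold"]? False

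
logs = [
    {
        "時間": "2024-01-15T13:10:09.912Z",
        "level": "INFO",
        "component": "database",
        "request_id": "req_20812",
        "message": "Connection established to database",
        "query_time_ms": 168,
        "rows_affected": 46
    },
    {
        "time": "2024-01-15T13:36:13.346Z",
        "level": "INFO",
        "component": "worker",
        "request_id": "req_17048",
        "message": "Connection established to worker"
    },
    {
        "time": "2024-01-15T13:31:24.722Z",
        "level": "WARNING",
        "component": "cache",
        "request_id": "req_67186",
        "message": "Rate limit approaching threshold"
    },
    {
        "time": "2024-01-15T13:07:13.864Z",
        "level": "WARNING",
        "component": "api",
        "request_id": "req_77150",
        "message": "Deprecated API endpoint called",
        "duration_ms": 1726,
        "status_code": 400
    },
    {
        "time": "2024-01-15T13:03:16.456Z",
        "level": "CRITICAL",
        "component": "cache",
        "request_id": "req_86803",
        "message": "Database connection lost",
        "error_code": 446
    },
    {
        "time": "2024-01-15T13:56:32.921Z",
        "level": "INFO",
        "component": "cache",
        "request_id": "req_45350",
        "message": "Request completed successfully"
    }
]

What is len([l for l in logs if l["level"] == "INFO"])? 3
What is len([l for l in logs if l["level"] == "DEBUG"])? 0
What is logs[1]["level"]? "INFO"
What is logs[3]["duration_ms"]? 1726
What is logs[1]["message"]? "Connection established to worker"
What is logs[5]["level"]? "INFO"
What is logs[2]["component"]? "cache"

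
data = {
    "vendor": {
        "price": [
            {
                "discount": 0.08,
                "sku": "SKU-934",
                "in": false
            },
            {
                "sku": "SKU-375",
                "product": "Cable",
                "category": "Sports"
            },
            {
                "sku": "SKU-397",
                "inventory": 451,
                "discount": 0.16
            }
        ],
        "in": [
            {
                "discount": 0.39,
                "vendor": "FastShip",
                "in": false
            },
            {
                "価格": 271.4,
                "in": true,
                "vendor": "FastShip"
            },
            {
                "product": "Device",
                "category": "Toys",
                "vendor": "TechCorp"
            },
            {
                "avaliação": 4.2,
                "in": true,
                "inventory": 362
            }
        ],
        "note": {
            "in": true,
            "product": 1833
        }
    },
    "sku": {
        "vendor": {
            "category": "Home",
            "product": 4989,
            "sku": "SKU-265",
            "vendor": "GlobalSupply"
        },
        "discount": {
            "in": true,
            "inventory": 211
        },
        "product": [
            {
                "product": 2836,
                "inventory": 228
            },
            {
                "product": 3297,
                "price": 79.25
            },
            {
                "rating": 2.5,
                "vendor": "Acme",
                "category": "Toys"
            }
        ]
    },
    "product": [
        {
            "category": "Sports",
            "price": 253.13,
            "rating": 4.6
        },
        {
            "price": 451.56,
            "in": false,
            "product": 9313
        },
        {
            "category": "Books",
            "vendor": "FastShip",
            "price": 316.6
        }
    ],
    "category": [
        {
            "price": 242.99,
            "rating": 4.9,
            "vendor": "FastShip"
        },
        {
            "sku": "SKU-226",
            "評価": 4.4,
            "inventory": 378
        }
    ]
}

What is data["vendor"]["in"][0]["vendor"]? "FastShip"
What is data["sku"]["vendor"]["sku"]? "SKU-265"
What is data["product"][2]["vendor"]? "FastShip"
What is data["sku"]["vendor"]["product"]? 4989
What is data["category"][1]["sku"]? "SKU-226"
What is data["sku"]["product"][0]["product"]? 2836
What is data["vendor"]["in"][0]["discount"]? 0.39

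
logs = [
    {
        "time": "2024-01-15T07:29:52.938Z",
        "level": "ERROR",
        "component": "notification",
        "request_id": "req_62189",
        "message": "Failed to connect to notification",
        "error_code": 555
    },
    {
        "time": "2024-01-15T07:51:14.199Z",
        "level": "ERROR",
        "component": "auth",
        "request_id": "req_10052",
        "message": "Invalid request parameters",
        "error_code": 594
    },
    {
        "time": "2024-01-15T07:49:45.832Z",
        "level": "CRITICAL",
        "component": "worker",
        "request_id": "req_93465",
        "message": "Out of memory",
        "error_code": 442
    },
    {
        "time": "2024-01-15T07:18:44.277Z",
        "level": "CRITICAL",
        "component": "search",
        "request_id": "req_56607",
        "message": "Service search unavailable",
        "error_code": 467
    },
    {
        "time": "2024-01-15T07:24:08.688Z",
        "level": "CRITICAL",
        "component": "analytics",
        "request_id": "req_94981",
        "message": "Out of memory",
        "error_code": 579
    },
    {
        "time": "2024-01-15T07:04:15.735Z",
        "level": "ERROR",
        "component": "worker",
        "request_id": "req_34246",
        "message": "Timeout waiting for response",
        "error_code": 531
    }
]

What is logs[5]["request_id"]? "req_34246"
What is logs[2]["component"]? "worker"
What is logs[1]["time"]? "2024-01-15T07:51:14.199Z"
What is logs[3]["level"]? "CRITICAL"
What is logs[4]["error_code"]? 579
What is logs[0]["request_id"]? "req_62189"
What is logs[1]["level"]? "ERROR"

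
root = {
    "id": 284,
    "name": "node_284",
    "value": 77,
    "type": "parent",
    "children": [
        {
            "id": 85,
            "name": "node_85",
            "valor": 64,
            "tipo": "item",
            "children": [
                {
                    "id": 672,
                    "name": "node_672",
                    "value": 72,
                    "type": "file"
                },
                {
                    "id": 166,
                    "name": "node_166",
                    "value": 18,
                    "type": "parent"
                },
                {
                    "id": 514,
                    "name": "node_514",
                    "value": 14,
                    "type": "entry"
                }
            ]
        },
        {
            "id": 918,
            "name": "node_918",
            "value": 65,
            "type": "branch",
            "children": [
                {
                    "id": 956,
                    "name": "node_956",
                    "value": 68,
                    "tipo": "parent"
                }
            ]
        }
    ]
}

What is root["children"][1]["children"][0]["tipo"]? "parent"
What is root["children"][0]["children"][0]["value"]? 72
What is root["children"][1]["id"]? 918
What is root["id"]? 284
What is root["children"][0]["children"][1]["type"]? "parent"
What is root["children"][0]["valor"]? 64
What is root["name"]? "node_284"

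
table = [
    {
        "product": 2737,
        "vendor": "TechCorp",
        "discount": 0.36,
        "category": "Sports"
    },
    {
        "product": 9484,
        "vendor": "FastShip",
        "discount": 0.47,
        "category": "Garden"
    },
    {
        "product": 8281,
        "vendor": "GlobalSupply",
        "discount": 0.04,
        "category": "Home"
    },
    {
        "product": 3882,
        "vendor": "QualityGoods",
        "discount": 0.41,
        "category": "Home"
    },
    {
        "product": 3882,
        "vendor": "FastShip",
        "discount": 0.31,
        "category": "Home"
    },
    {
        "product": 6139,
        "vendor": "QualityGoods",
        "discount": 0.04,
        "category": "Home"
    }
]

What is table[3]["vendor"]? "QualityGoods"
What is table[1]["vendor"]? "FastShip"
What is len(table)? 6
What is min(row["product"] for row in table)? 2737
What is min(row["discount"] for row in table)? 0.04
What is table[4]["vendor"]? "FastShip"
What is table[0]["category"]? "Sports"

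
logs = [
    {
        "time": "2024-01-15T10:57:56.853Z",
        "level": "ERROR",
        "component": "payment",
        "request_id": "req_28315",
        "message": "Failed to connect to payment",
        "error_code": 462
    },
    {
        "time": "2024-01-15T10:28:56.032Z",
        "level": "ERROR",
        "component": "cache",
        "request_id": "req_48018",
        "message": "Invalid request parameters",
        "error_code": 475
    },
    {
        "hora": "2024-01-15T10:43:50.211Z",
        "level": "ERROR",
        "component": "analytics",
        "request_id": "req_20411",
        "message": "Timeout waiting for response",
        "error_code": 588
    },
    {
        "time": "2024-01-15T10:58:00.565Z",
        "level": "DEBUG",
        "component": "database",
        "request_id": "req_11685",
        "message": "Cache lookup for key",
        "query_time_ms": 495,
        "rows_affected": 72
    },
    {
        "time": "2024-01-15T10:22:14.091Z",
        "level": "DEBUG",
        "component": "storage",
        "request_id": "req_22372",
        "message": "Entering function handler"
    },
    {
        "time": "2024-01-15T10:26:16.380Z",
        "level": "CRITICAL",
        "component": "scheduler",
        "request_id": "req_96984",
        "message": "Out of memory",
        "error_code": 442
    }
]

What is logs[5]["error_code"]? 442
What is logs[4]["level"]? "DEBUG"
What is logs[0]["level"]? "ERROR"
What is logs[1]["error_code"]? 475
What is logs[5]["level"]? "CRITICAL"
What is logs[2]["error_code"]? 588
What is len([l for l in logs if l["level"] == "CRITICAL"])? 1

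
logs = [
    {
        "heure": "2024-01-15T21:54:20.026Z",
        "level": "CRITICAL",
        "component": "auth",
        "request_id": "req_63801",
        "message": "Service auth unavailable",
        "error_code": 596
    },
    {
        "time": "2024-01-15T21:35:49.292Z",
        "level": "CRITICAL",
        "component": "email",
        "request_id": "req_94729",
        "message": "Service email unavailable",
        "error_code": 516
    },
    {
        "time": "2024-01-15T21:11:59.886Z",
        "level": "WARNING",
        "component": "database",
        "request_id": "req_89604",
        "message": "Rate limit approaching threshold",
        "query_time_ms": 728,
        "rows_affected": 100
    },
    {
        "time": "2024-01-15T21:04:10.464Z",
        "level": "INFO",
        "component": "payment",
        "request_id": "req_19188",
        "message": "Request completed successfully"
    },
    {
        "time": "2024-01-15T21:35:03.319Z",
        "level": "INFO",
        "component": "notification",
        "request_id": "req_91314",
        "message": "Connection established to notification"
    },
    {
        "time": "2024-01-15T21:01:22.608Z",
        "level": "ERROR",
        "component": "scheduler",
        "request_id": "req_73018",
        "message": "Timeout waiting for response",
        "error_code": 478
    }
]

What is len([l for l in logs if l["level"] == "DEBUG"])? 0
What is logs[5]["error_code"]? 478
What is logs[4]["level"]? "INFO"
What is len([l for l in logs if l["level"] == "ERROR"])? 1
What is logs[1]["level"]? "CRITICAL"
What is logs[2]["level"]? "WARNING"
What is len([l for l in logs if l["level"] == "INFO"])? 2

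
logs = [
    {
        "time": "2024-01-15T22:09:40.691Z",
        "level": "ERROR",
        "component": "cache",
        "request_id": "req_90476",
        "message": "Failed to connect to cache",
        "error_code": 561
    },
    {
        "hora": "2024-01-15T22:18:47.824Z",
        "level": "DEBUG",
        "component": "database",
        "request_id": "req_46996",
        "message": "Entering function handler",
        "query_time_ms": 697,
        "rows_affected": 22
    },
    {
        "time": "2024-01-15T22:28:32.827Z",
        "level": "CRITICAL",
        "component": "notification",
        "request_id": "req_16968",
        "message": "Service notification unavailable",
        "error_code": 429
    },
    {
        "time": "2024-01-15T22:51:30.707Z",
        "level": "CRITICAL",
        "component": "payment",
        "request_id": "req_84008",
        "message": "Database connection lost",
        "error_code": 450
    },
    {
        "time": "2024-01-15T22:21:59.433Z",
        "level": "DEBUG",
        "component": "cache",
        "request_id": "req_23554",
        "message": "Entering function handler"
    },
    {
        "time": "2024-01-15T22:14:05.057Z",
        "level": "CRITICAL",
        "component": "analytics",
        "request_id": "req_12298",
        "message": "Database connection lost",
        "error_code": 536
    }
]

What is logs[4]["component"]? "cache"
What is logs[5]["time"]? "2024-01-15T22:14:05.057Z"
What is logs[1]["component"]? "database"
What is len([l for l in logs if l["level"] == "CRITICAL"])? 3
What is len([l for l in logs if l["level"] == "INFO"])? 0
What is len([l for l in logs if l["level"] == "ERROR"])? 1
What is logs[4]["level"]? "DEBUG"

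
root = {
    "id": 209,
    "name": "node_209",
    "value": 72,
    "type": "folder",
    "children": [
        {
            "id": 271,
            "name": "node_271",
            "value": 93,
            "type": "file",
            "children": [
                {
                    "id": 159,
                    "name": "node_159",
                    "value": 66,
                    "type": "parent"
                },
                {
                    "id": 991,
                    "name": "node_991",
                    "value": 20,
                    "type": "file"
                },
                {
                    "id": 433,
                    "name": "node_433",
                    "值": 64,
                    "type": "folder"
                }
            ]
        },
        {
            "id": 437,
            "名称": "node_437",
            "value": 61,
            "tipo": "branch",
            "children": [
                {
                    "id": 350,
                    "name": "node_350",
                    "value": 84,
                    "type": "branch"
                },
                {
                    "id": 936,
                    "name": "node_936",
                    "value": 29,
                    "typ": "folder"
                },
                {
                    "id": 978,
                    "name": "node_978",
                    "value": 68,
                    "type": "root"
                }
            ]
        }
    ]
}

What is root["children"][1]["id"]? 437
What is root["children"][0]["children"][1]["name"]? "node_991"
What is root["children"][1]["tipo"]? "branch"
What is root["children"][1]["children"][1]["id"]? 936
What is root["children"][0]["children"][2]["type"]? "folder"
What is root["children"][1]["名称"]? "node_437"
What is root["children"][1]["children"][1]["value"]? 29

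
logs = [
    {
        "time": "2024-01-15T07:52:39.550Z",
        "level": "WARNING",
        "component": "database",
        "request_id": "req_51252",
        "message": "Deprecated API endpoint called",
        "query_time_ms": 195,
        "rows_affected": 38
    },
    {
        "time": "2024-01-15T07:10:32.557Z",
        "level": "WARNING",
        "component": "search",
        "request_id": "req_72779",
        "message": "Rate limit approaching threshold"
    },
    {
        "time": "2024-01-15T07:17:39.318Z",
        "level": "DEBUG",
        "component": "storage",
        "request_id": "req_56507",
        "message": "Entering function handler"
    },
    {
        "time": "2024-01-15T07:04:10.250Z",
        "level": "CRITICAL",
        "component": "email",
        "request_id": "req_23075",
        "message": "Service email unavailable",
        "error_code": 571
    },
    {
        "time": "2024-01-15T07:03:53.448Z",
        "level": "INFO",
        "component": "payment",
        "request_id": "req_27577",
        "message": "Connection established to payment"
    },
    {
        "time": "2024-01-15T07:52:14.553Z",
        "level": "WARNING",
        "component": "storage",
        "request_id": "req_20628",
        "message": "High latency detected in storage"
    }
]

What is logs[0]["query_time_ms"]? 195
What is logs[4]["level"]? "INFO"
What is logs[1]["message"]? "Rate limit approaching threshold"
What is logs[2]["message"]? "Entering function handler"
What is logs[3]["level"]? "CRITICAL"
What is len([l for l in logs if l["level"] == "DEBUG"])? 1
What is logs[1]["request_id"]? "req_72779"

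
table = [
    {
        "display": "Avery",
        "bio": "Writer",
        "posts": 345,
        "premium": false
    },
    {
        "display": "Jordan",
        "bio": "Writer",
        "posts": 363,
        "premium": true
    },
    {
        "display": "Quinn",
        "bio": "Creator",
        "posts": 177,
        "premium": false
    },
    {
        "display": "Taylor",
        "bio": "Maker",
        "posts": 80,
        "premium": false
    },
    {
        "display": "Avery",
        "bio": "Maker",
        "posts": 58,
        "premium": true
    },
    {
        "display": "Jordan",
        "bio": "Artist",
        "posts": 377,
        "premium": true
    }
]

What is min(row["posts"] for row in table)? 58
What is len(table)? 6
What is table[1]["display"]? "Jordan"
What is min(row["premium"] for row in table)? False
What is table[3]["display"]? "Taylor"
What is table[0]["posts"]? 345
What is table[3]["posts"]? 80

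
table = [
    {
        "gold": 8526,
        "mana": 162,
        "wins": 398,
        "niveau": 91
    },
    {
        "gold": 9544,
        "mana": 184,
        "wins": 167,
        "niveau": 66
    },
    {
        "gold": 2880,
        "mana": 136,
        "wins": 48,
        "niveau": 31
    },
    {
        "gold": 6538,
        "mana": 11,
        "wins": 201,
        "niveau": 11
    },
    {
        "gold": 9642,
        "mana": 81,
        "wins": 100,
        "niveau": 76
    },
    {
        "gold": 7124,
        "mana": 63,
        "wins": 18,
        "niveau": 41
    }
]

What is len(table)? 6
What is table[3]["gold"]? 6538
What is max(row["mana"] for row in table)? 184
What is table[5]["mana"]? 63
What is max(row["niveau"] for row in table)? 91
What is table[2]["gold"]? 2880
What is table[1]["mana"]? 184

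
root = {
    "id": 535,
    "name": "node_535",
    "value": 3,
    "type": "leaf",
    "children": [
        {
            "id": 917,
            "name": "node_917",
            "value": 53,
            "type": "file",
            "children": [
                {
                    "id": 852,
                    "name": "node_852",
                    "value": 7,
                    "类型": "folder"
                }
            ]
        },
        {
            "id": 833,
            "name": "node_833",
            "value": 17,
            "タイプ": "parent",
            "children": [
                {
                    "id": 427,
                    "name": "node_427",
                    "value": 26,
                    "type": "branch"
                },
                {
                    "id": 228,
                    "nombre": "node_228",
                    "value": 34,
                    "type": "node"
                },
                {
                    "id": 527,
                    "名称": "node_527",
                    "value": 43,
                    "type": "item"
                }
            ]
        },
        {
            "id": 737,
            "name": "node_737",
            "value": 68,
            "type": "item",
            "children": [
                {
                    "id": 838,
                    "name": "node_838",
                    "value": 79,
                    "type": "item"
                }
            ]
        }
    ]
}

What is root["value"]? 3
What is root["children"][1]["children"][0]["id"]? 427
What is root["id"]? 535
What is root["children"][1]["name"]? "node_833"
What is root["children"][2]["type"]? "item"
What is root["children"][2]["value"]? 68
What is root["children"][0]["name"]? "node_917"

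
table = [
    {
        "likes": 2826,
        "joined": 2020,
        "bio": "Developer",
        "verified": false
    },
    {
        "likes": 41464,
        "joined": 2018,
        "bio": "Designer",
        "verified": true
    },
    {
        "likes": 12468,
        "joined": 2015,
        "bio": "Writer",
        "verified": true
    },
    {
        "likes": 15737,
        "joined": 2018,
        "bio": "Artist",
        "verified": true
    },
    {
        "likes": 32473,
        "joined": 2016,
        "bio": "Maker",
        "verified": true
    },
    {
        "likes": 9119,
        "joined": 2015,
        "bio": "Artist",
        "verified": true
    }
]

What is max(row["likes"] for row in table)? 41464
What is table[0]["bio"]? "Developer"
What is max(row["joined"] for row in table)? 2020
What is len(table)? 6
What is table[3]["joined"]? 2018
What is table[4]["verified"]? True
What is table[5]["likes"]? 9119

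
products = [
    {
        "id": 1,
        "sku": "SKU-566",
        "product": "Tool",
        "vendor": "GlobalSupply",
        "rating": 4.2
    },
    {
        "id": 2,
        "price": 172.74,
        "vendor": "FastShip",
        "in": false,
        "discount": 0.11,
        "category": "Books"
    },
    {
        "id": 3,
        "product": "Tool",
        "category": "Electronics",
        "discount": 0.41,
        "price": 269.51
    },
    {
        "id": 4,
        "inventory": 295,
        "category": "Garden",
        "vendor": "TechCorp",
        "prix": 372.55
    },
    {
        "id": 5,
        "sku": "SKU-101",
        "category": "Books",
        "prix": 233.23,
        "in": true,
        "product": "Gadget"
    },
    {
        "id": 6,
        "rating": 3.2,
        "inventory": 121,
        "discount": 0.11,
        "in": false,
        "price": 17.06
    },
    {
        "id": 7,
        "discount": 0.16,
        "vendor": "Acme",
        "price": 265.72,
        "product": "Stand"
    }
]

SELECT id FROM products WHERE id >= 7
[7]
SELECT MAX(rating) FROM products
4.2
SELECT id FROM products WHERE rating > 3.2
[1]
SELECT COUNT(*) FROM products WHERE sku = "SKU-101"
1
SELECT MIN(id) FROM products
1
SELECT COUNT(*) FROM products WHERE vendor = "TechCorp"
1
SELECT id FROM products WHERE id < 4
[1, 2, 3]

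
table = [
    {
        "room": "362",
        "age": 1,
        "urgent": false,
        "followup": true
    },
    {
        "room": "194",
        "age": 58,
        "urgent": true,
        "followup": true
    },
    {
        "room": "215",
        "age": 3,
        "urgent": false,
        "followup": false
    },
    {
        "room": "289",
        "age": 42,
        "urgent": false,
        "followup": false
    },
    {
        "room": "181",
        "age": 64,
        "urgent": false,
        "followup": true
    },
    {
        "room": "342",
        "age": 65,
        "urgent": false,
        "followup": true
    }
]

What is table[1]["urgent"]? True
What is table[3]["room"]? "289"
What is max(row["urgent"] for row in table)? True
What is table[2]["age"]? 3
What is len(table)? 6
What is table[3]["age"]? 42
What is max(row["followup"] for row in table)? True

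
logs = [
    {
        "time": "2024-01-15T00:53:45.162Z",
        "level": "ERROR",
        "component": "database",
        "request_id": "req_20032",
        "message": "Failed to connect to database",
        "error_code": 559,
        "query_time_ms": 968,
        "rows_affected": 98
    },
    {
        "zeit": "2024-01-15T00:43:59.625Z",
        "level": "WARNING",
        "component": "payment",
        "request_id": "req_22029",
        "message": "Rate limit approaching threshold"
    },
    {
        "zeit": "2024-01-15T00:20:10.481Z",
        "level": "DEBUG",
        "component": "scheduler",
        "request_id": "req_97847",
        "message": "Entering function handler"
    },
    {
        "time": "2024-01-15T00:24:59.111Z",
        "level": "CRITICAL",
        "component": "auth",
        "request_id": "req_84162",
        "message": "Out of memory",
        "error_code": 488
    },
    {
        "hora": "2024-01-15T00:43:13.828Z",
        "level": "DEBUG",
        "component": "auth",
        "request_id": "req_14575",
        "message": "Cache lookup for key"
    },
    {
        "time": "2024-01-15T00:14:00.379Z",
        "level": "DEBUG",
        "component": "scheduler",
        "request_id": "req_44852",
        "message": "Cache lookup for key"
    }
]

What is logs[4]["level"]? "DEBUG"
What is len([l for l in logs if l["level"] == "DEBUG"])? 3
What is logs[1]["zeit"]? "2024-01-15T00:43:59.625Z"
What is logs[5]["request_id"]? "req_44852"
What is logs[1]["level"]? "WARNING"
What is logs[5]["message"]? "Cache lookup for key"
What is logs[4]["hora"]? "2024-01-15T00:43:13.828Z"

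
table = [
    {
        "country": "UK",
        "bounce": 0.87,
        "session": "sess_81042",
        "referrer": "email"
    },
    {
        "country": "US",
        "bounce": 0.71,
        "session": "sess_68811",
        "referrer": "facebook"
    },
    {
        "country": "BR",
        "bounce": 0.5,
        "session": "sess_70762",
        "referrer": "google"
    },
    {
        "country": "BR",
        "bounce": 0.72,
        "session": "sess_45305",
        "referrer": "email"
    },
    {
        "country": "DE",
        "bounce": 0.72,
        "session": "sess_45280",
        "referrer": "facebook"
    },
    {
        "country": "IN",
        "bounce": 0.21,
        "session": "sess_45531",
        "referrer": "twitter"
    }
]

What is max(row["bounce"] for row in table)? 0.87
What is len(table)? 6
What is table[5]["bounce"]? 0.21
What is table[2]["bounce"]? 0.5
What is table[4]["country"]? "DE"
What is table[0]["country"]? "UK"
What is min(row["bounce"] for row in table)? 0.21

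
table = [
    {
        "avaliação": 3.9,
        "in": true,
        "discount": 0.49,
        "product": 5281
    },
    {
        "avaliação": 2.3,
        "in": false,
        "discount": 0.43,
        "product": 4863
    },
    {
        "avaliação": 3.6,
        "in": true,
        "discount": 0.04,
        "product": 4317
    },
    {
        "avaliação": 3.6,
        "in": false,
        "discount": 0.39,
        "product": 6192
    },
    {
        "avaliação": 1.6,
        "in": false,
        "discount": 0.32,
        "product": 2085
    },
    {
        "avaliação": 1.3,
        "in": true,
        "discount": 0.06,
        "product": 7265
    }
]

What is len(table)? 6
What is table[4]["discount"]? 0.32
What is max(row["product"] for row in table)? 7265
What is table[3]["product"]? 6192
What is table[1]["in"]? False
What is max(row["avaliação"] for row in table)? 3.9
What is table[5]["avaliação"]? 1.3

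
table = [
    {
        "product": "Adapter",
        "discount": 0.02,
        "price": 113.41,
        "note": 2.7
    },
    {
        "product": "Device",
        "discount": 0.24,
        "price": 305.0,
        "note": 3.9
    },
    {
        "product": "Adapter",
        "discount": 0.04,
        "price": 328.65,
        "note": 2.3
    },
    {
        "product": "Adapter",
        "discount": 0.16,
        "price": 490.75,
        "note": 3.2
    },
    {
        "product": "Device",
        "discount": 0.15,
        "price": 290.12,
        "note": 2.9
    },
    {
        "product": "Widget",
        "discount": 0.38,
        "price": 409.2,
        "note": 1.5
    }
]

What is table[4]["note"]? 2.9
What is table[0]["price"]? 113.41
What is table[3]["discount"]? 0.16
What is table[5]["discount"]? 0.38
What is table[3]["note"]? 3.2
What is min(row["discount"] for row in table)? 0.02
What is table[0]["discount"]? 0.02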